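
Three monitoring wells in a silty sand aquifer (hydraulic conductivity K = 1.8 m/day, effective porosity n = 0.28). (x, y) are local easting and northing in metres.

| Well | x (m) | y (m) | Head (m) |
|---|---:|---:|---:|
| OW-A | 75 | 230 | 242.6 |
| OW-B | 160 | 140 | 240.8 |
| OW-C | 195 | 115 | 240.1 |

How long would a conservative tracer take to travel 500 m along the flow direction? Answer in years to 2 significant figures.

12 years

Three-point gradient (reference OW-A): Δ to OW-B = (85, -90, -1.8), Δ to OW-C = (120, -115, -2.5).
∂h/∂x = -0.01756, ∂h/∂y = +0.003415 (det = 1025).
|∇h| = √(-0.01756² + 0.003415²) = 0.01789
Seepage velocity v = K·i/n = 1.8 × 0.01789 / 0.28 = 0.115 m/day.
t = 500 / 0.115 = 4348 days = 11.9 years.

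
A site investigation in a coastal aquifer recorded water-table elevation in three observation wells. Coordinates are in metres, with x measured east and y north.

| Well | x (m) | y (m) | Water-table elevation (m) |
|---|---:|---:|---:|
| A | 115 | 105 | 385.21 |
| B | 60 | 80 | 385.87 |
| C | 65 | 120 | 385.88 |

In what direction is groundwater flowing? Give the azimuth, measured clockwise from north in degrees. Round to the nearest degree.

Taking A as reference: B−A = (-55, -25, +0.66); C−A = (-50, 15, +0.67).
Determinant of the coordinate differences = (-55)·15 − (-50)·(-25) = -2075.
∂h/∂x = [(+0.66)·15 − (+0.67)·(-25)] / -2075 = -0.01284
∂h/∂y = [(-55)·(+0.67) − (-50)·(+0.66)] / -2075 = +0.001855
Flow direction (−∇h) has components (+0.01284 E, -0.001855 N).
Azimuth = atan2(E, N) = atan2(+0.01284, -0.001855) = 98.2° ≈ 098°.

098°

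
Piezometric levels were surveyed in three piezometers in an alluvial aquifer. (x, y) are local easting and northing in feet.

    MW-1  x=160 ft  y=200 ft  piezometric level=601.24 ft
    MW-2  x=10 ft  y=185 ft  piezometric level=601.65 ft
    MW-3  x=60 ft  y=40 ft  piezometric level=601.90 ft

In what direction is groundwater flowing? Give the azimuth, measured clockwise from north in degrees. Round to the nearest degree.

Taking MW-1 as reference: MW-2−MW-1 = (-150, -15, +0.41); MW-3−MW-1 = (-100, -160, +0.66).
Solve a·Δx + b·Δy = Δh: det = (-150)·(-160) − (-100)·(-15) = 22500.
∂h/∂x = [(+0.41)·(-160) − (+0.66)·(-15)] / 22500 = -0.002476
∂h/∂y = [(-150)·(+0.66) − (-100)·(+0.41)] / 22500 = -0.002578
Flow direction (−∇h) has components (+0.002476 E, +0.002578 N).
Azimuth = atan2(E, N) = atan2(+0.002476, +0.002578) = 43.8° ≈ 044°.

044°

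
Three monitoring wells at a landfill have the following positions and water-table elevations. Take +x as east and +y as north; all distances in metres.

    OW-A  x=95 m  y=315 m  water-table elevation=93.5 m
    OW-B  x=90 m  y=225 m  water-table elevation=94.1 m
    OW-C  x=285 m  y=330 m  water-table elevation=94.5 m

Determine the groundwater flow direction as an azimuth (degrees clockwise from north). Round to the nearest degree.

Differences from OW-A: to OW-B (Δx, Δy, Δh) = (-5, -90, +0.6); to OW-C = (190, 15, +1.0).
Solve a·Δx + b·Δy = Δh: det = (-5)·15 − 190·(-90) = 17025.
∂h/∂x = [(+0.6)·15 − (+1.0)·(-90)] / 17025 = +0.005815
∂h/∂y = [(-5)·(+1.0) − 190·(+0.6)] / 17025 = -0.006990
Flow direction (−∇h) has components (-0.005815 E, +0.006990 N).
Azimuth = atan2(E, N) = atan2(-0.005815, +0.006990) = 320.2° ≈ 320°.

320°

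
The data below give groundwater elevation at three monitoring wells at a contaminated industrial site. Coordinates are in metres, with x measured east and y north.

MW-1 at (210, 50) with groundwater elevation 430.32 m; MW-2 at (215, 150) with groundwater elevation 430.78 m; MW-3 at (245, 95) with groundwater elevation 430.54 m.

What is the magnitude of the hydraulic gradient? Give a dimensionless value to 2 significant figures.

0.0046

Differences from MW-1: to MW-2 (Δx, Δy, Δh) = (5, 100, +0.46); to MW-3 = (35, 45, +0.22).
Solve a·Δx + b·Δy = Δh: det = 5·45 − 35·100 = -3275.
∂h/∂x = [(+0.46)·45 − (+0.22)·100] / -3275 = +0.0003969
∂h/∂y = [5·(+0.22) − 35·(+0.46)] / -3275 = +0.004580
|∇h| = √(0.0003969² + 0.004580²) = 0.004597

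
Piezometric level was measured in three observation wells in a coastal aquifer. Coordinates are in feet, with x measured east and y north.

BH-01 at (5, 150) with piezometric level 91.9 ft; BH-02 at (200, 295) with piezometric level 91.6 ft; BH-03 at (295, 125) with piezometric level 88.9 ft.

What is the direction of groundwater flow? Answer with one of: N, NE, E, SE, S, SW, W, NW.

SE

With h = a·x + b·y + c and BH-01 as origin, the differences give:
  195·a + 145·b = -0.3
  290·a + (-25)·b = -3.0
Eliminate b (×(-25) and ×145, subtract): -46925·a = 442.50 → a = ∂h/∂x = -0.009430
Back-substitute: b = ∂h/∂y = +0.01061.
Flow = −∇h = (+0.009430 east, -0.01061 north), which points southeast.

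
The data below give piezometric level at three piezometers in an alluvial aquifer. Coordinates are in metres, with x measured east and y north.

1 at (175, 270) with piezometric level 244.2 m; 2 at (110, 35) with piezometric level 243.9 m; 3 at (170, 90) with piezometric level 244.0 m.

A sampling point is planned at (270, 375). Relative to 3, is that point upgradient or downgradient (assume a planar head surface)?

upgradient

With h = a·x + b·y + c and 1 as origin, the differences give:
  (-65)·a + (-235)·b = -0.3
  (-5)·a + (-180)·b = -0.2
Eliminate b (×(-180) and ×(-235), subtract): 10525·a = 7.00 → a = ∂h/∂x = +0.0006651
Back-substitute: b = ∂h/∂y = +0.001093.
Head at (270, 375) = 244.2 + (+0.0006651)·(95) + (+0.001093)·(105) = 244.38 m.
That is higher than the 244.0 m at 3, so the point is upgradient.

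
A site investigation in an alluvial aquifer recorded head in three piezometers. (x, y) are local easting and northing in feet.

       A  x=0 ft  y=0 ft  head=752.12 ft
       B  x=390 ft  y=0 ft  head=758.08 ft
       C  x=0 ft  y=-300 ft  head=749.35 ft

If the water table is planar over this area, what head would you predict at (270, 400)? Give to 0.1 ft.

∂h/∂x = (758.08 − 752.12) / (390 − 0) = +0.01528
∂h/∂y = (749.35 − 752.12) / (-300 − 0) = +0.009233
h(270, 400) = 752.12 + (+0.01528)·(270) + (+0.009233)·(400) = 752.12 +4.126 +3.693 = 759.939 ft.

759.9 ft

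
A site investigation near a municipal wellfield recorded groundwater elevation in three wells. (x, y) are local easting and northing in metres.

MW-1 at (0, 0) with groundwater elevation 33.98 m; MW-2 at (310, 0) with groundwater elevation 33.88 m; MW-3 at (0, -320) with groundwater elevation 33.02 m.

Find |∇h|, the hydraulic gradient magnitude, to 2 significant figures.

∂h/∂x = (33.88 − 33.98) / (310 − 0) = -0.0003226
∂h/∂y = (33.02 − 33.98) / (-320 − 0) = +0.003000
|∇h| = √(-0.0003226² + 0.003000²) = 0.003017

0.0030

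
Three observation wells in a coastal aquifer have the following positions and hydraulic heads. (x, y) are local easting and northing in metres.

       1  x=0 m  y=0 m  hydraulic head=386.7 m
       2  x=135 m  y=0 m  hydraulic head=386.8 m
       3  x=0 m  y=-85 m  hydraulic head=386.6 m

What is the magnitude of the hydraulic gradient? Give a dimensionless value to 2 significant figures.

∂h/∂x = (386.8 − 386.7) / (135 − 0) = +0.0007407
∂h/∂y = (386.6 − 386.7) / (-85 − 0) = +0.001176
|∇h| = √(0.0007407² + 0.001176²) = 0.00139

0.0014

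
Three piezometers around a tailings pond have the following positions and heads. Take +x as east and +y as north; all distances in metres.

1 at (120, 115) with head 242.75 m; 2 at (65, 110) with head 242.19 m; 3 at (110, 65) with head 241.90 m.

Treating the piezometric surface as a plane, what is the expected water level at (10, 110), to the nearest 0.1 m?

Differences from 1: to 2 (Δx, Δy, Δh) = (-55, -5, -0.56); to 3 = (-10, -50, -0.85).
Determinant of the coordinate differences = (-55)·(-50) − (-10)·(-5) = 2700.
∂h/∂x = [(-0.56)·(-50) − (-0.85)·(-5)] / 2700 = +0.008796
∂h/∂y = [(-55)·(-0.85) − (-10)·(-0.56)] / 2700 = +0.01524
h(10, 110) = 242.75 + (+0.008796)·(-110) + (+0.01524)·(-5) = 242.75 -0.968 -0.076 = 241.706 m.

241.7 m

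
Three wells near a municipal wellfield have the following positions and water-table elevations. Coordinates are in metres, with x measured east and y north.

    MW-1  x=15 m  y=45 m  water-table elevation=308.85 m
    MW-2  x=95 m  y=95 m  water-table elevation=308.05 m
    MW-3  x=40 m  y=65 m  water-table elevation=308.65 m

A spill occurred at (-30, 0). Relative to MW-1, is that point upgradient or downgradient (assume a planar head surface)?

Taking MW-1 as reference: MW-2−MW-1 = (80, 50, -0.80); MW-3−MW-1 = (25, 20, -0.20).
Solve a·Δx + b·Δy = Δh: det = 80·20 − 25·50 = 350.
∂h/∂x = [(-0.80)·20 − (-0.20)·50] / 350 = -0.01714
∂h/∂y = [80·(-0.20) − 25·(-0.80)] / 350 = +0.01143
Head at (-30, 0) = 308.85 + (-0.01714)·(-45) + (+0.01143)·(-45) = 309.11 m.
That is higher than the 308.85 m at MW-1, so the point is upgradient.

upgradient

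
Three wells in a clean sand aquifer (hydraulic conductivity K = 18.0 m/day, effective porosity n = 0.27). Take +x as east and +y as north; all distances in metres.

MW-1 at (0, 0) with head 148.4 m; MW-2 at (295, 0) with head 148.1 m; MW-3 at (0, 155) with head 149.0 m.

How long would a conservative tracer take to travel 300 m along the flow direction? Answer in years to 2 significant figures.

∂h/∂x = (148.1 − 148.4) / (295 − 0) = -0.001017
∂h/∂y = (149.0 − 148.4) / (155 − 0) = +0.003871
|∇h| = √(-0.001017² + 0.003871²) = 0.004002
Seepage velocity v = K·i/n = 18.0 × 0.004002 / 0.27 = 0.2668 m/day.
t = 300 / 0.2668 = 1124 days = 3.08 years.

3.1 years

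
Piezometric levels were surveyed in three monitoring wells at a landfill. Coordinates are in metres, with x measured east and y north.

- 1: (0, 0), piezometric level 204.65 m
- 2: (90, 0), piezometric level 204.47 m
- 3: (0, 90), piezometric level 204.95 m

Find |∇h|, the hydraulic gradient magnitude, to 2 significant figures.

∂h/∂x = (204.47 − 204.65) / (90 − 0) = -0.002000
∂h/∂y = (204.95 − 204.65) / (90 − 0) = +0.003333
|∇h| = √(-0.002000² + 0.003333²) = 0.003887

0.0039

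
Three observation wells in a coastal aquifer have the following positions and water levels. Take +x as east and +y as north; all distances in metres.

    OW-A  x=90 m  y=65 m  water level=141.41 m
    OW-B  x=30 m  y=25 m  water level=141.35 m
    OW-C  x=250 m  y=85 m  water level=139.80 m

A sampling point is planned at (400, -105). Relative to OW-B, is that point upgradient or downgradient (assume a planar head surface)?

downgradient

Taking OW-A as reference: OW-B−OW-A = (-60, -40, -0.06); OW-C−OW-A = (160, 20, -1.61).
Determinant of the coordinate differences = (-60)·20 − 160·(-40) = 5200.
∂h/∂x = [(-0.06)·20 − (-1.61)·(-40)] / 5200 = -0.01262
∂h/∂y = [(-60)·(-1.61) − 160·(-0.06)] / 5200 = +0.02042
Head at (400, -105) = 141.41 + (-0.01262)·(310) + (+0.02042)·(-170) = 134.03 m.
That is lower than the 141.35 m at OW-B, so the point is downgradient.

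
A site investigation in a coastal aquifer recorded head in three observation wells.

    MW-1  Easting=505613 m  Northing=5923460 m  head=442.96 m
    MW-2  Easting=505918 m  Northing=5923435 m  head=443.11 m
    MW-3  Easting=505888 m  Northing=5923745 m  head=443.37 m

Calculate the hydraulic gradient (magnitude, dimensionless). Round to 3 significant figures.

0.00106

With h = a·x + b·y + c and MW-1 as origin, the differences give:
  305·a + (-25)·b = +0.15
  275·a + 285·b = +0.41
Eliminate b (×285 and ×(-25), subtract): 93800·a = 53.000 → a = ∂h/∂x = +0.0005650
Back-substitute: b = ∂h/∂y = +0.0008934.
|∇h| = √(0.0005650² + 0.0008934²) = 0.001057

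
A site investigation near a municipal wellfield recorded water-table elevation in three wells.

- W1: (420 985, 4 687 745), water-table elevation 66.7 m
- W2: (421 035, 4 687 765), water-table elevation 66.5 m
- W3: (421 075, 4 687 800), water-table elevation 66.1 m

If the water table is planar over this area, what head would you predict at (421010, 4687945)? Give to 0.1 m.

64.2 m

With h = a·x + b·y + c and W1 as origin, the differences give:
  50·a + 20·b = -0.2
  90·a + 55·b = -0.6
Eliminate b (×55 and ×20, subtract): 950·a = 1.00 → a = ∂h/∂x = +0.001053
Back-substitute: b = ∂h/∂y = -0.01263.
h(421010, 4687945) = 66.7 + (+0.001053)·(25) + (-0.01263)·(200) = 66.7 +0.026 -2.526 = 64.200 m.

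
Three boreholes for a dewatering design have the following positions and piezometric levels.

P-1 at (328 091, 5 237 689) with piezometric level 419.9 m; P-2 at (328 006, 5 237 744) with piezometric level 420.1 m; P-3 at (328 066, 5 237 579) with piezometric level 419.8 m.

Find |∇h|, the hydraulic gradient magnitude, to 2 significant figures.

Differences from P-1: to P-2 (Δx, Δy, Δh) = (-85, 55, +0.2); to P-3 = (-25, -110, -0.1).
Determinant of the coordinate differences = (-85)·(-110) − (-25)·55 = 10725.
∂h/∂x = [(+0.2)·(-110) − (-0.1)·55] / 10725 = -0.001538
∂h/∂y = [(-85)·(-0.1) − (-25)·(+0.2)] / 10725 = +0.001259
|∇h| = √(-0.001538² + 0.001259²) = 0.001988

0.0020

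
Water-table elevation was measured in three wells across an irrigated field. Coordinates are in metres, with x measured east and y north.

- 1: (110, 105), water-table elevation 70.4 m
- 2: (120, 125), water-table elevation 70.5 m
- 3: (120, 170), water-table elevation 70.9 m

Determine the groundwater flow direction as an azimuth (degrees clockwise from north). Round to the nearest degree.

139°

With h = a·x + b·y + c and 1 as origin, the differences give:
  10·a + 20·b = +0.1
  10·a + 65·b = +0.5
Eliminate b (×65 and ×20, subtract): 450·a = -3.50 → a = ∂h/∂x = -0.007778
Back-substitute: b = ∂h/∂y = +0.008889.
Flow direction (−∇h) has components (+0.007778 E, -0.008889 N).
Azimuth = atan2(E, N) = atan2(+0.007778, -0.008889) = 138.8° ≈ 139°.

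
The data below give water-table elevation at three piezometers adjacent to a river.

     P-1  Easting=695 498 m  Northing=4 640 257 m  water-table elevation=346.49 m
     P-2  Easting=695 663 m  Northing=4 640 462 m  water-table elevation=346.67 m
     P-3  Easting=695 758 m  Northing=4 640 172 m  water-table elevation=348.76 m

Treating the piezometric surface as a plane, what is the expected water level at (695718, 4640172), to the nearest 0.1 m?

With h = a·x + b·y + c and P-1 as origin, the differences give:
  165·a + 205·b = +0.18
  260·a + (-85)·b = +2.27
Eliminate b (×(-85) and ×205, subtract): -67325·a = -480.650 → a = ∂h/∂x = +0.007139
Back-substitute: b = ∂h/∂y = -0.004868.
h(695718, 4640172) = 346.49 + (+0.007139)·(220) + (-0.004868)·(-85) = 346.49 +1.571 +0.414 = 348.474 m.

348.5 m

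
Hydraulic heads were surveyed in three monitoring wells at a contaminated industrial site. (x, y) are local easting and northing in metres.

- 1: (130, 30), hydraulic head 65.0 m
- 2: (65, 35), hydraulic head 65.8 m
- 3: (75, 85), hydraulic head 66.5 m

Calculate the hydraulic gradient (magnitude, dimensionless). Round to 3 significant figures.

Differences from 1: to 2 (Δx, Δy, Δh) = (-65, 5, +0.8); to 3 = (-55, 55, +1.5).
Determinant of the coordinate differences = (-65)·55 − (-55)·5 = -3300.
∂h/∂x = [(+0.8)·55 − (+1.5)·5] / -3300 = -0.01106
∂h/∂y = [(-65)·(+1.5) − (-55)·(+0.8)] / -3300 = +0.01621
|∇h| = √(-0.01106² + 0.01621²) = 0.01962

0.0196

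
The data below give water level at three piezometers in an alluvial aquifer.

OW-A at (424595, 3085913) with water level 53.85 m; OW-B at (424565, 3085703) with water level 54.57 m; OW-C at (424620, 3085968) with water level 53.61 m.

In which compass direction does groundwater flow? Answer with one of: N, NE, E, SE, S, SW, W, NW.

With h = a·x + b·y + c and OW-A as origin, the differences give:
  (-30)·a + (-210)·b = +0.72
  25·a + 55·b = -0.24
Eliminate b (×55 and ×(-210), subtract): 3600·a = -10.800 → a = ∂h/∂x = -0.003000
Back-substitute: b = ∂h/∂y = -0.003000.
Flow = −∇h = (+0.003000 east, +0.003000 north), which points northeast.

NE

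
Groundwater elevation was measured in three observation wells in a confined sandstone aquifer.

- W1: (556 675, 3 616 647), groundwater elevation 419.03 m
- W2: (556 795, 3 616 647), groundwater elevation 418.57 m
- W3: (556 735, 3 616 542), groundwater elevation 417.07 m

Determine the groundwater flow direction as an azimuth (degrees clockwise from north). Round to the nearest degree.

Differences from W1: to W2 (Δx, Δy, Δh) = (120, 0, -0.46); to W3 = (60, -105, -1.96).
Determinant of the coordinate differences = 120·(-105) − 60·0 = -12600.
∂h/∂x = [(-0.46)·(-105) − (-1.96)·0] / -12600 = -0.003833
∂h/∂y = [120·(-1.96) − 60·(-0.46)] / -12600 = +0.01648
Flow direction (−∇h) has components (+0.003833 E, -0.01648 N).
Azimuth = atan2(E, N) = atan2(+0.003833, -0.01648) = 166.9° ≈ 167°.

167°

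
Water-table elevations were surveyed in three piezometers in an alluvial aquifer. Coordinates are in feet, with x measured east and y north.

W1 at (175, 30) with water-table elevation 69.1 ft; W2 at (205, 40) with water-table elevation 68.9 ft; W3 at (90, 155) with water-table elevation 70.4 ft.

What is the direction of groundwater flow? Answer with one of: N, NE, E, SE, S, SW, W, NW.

SE

With h = a·x + b·y + c and W1 as origin, the differences give:
  30·a + 10·b = -0.2
  (-85)·a + 125·b = +1.3
Eliminate b (×125 and ×10, subtract): 4600·a = -38.00 → a = ∂h/∂x = -0.008261
Back-substitute: b = ∂h/∂y = +0.004783.
Flow = −∇h = (+0.008261 east, -0.004783 north), which points southeast.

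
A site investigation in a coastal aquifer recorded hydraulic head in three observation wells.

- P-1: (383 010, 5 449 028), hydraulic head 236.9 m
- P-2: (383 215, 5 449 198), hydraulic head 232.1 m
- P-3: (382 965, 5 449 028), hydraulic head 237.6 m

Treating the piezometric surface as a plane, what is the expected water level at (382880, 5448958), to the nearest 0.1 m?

239.6 m

With h = a·x + b·y + c and P-1 as origin, the differences give:
  205·a + 170·b = -4.8
  (-45)·a + 0·b = +0.7
Eliminate b (×0 and ×170, subtract): 7650·a = -119.00 → a = ∂h/∂x = -0.01556
Back-substitute: b = ∂h/∂y = -0.009477.
h(382880, 5448958) = 236.9 + (-0.01556)·(-130) + (-0.009477)·(-70) = 236.9 +2.022 +0.663 = 239.586 m.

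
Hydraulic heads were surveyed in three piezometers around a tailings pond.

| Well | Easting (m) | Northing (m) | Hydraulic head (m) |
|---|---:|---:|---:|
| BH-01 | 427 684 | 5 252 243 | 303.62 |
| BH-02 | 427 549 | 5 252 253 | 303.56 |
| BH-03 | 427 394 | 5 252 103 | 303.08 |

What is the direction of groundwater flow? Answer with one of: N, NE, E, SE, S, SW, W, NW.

Differences from BH-01: to BH-02 (Δx, Δy, Δh) = (-135, 10, -0.06); to BH-03 = (-290, -140, -0.54).
Determinant of the coordinate differences = (-135)·(-140) − (-290)·10 = 21800.
∂h/∂x = [(-0.06)·(-140) − (-0.54)·10] / 21800 = +0.0006330
∂h/∂y = [(-135)·(-0.54) − (-290)·(-0.06)] / 21800 = +0.002546
Flow = −∇h = (-0.0006330 east, -0.002546 north), which points south.

S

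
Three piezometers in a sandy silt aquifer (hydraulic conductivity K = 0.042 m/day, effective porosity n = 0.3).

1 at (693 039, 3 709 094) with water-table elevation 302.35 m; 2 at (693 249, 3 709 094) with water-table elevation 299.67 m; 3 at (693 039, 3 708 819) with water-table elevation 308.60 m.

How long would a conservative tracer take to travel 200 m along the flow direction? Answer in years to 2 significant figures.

150 years

∂h/∂x = (299.67 − 302.35) / (693249 − 693039) = -0.01276
∂h/∂y = (308.60 − 302.35) / (3708819 − 3709094) = -0.02273
|∇h| = √(-0.01276² + -0.02273²) = 0.02607
Seepage velocity v = K·i/n = 0.042 × 0.02607 / 0.3 = 0.00365 m/day.
t = 200 / 0.00365 = 5.479e+04 days = 150 years.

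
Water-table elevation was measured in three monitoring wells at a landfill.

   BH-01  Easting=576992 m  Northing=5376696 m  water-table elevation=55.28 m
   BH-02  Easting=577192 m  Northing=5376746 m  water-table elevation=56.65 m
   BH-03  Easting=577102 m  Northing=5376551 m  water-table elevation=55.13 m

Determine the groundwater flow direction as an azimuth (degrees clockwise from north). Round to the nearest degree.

227°

With h = a·x + b·y + c and BH-01 as origin, the differences give:
  200·a + 50·b = +1.37
  110·a + (-145)·b = -0.15
Eliminate b (×(-145) and ×50, subtract): -34500·a = -191.150 → a = ∂h/∂x = +0.005541
Back-substitute: b = ∂h/∂y = +0.005238.
Flow direction (−∇h) has components (-0.005541 E, -0.005238 N).
Azimuth = atan2(E, N) = atan2(-0.005541, -0.005238) = 226.6° ≈ 227°.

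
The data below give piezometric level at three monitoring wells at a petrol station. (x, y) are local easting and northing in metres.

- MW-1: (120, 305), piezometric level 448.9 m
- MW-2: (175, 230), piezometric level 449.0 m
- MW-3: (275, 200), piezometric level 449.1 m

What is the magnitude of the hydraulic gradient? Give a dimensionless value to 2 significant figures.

Three-point gradient (reference MW-1): Δ to MW-2 = (55, -75, +0.1), Δ to MW-3 = (155, -105, +0.2).
∂h/∂x = +0.0007692, ∂h/∂y = -0.0007692 (det = 5850).
|∇h| = √(0.0007692² + -0.0007692²) = 0.001088

0.0011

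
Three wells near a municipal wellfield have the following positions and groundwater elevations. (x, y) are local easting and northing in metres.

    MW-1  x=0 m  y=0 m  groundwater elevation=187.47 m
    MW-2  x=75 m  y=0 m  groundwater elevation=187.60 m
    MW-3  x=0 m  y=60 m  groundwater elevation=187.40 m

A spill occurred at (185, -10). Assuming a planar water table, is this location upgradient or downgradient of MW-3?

upgradient

∂h/∂x = (187.60 − 187.47) / (75 − 0) = +0.001733
∂h/∂y = (187.40 − 187.47) / (60 − 0) = -0.001167
Head at (185, -10) = 187.47 + (+0.001733)·(185) + (-0.001167)·(-10) = 187.80 m.
That is higher than the 187.40 m at MW-3, so the point is upgradient.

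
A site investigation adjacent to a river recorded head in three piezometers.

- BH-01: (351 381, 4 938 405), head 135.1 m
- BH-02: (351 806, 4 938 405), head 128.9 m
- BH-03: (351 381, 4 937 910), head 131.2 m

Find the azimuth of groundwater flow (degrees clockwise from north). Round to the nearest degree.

118°

∂h/∂x = (128.9 − 135.1) / (351806 − 351381) = -0.01459
∂h/∂y = (131.2 − 135.1) / (4937910 − 4938405) = +0.007879
Flow direction (−∇h) has components (+0.01459 E, -0.007879 N).
Azimuth = atan2(E, N) = atan2(+0.01459, -0.007879) = 118.4° ≈ 118°.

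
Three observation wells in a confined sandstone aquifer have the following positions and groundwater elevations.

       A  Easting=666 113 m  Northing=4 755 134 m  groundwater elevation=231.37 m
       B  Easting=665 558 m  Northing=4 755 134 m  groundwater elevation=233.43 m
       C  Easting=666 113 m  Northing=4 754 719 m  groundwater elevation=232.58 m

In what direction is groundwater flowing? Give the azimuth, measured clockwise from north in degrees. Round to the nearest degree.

052°

∂h/∂x = (233.43 − 231.37) / (665558 − 666113) = -0.003712
∂h/∂y = (232.58 − 231.37) / (4754719 − 4755134) = -0.002916
Flow direction (−∇h) has components (+0.003712 E, +0.002916 N).
Azimuth = atan2(E, N) = atan2(+0.003712, +0.002916) = 51.8° ≈ 052°.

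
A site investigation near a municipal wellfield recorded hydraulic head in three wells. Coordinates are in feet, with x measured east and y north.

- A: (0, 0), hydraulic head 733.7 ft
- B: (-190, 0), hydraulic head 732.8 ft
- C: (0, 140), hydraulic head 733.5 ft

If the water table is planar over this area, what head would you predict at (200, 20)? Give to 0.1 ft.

∂h/∂x = (732.8 − 733.7) / (-190 − 0) = +0.004737
∂h/∂y = (733.5 − 733.7) / (140 − 0) = -0.001429
h(200, 20) = 733.7 + (+0.004737)·(200) + (-0.001429)·(20) = 733.7 +0.947 -0.029 = 734.619 ft.

734.6 ft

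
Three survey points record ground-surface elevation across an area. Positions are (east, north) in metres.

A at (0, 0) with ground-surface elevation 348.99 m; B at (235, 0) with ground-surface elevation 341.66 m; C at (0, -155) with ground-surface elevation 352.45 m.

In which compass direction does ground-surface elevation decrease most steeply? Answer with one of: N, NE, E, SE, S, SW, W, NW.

NE

∂z/∂x = (341.66 − 348.99) / (235 − 0) = -0.03119
∂z/∂y = (352.45 − 348.99) / (-155 − 0) = -0.02232
Steepest decrease is along −∇f = (+0.03119 E, +0.02232 N) → northeast.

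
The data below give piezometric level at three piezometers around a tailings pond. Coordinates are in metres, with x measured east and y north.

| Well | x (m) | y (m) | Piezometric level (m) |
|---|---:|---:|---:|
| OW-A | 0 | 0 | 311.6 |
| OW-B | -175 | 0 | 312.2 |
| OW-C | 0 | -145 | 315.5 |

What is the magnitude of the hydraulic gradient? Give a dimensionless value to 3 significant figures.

0.0271

∂h/∂x = (312.2 − 311.6) / (-175 − 0) = -0.003429
∂h/∂y = (315.5 − 311.6) / (-145 − 0) = -0.02690
|∇h| = √(-0.003429² + -0.02690²) = 0.02712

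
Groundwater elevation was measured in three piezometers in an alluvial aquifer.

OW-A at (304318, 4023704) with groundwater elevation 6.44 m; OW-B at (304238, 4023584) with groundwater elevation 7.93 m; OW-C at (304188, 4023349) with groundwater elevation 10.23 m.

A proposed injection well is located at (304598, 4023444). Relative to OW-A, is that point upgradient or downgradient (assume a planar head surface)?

Taking OW-A as reference: OW-B−OW-A = (-80, -120, +1.49); OW-C−OW-A = (-130, -355, +3.79).
Determinant of the coordinate differences = (-80)·(-355) − (-130)·(-120) = 12800.
∂h/∂x = [(+1.49)·(-355) − (+3.79)·(-120)] / 12800 = -0.005793
∂h/∂y = [(-80)·(+3.79) − (-130)·(+1.49)] / 12800 = -0.008555
Head at (304598, 4023444) = 6.44 + (-0.005793)·(280) + (-0.008555)·(-260) = 7.04 m.
That is higher than the 6.44 m at OW-A, so the point is upgradient.

upgradient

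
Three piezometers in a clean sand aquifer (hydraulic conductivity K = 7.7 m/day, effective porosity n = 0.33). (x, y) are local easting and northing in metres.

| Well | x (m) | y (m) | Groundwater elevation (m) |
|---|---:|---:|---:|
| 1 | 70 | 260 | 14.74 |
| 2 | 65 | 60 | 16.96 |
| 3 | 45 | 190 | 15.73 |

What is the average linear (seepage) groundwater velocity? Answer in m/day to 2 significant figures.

0.33 m/day

Taking 1 as reference: 2−1 = (-5, -200, +2.22); 3−1 = (-25, -70, +0.99).
Solve a·Δx + b·Δy = Δh: det = (-5)·(-70) − (-25)·(-200) = -4650.
∂h/∂x = [(+2.22)·(-70) − (+0.99)·(-200)] / -4650 = -0.009161
∂h/∂y = [(-5)·(+0.99) − (-25)·(+2.22)] / -4650 = -0.01087
|∇h| = √(-0.009161² + -0.01087²) = 0.01422
Seepage velocity v = K·i/n = 7.7 × 0.01422 / 0.33 = 0.3318 m/day.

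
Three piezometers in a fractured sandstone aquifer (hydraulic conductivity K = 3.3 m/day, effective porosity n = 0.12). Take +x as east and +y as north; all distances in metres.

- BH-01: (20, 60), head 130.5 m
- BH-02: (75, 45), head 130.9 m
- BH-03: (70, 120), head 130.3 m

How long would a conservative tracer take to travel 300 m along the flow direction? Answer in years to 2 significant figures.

With h = a·x + b·y + c and BH-01 as origin, the differences give:
  55·a + (-15)·b = +0.4
  50·a + 60·b = -0.2
Eliminate b (×60 and ×(-15), subtract): 4050·a = 21.00 → a = ∂h/∂x = +0.005185
Back-substitute: b = ∂h/∂y = -0.007654.
|∇h| = √(0.005185² + -0.007654²) = 0.009245
Seepage velocity v = K·i/n = 3.3 × 0.009245 / 0.12 = 0.2542 m/day.
t = 300 / 0.2542 = 1180 days = 3.23 years.

3.2 years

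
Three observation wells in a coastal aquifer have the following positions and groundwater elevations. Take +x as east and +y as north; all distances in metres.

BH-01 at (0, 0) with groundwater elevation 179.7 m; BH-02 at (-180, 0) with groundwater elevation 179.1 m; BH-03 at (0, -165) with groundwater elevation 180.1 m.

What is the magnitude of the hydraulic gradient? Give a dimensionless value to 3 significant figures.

0.00412

∂h/∂x = (179.1 − 179.7) / (-180 − 0) = +0.003333
∂h/∂y = (180.1 − 179.7) / (-165 − 0) = -0.002424
|∇h| = √(0.003333² + -0.002424²) = 0.004121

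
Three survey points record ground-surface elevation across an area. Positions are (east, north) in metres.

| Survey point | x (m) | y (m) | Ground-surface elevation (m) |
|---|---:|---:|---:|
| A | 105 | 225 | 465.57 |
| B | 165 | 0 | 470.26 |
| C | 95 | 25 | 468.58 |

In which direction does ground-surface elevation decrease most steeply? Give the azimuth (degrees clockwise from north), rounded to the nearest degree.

Taking A as reference: B−A = (60, -225, +4.69); C−A = (-10, -200, +3.01).
Solve a·Δx + b·Δy = Δz: det = 60·(-200) − (-10)·(-225) = -14250.
∂z/∂x = [(+4.69)·(-200) − (+3.01)·(-225)] / -14250 = +0.01830
∂z/∂y = [60·(+3.01) − (-10)·(+4.69)] / -14250 = -0.01596
Steepest decrease is along −∇f: components (-0.01830 E, +0.01596 N).
Azimuth = atan2(-0.01830, +0.01596) = 311.1° ≈ 311°.

311°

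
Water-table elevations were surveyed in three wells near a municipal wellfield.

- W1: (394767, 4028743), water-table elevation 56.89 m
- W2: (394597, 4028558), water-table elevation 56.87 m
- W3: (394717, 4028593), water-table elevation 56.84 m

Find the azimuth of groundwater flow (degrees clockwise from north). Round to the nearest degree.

Taking W1 as reference: W2−W1 = (-170, -185, -0.02); W3−W1 = (-50, -150, -0.05).
Solve a·Δx + b·Δy = Δh: det = (-170)·(-150) − (-50)·(-185) = 16250.
∂h/∂x = [(-0.02)·(-150) − (-0.05)·(-185)] / 16250 = -0.0003846
∂h/∂y = [(-170)·(-0.05) − (-50)·(-0.02)] / 16250 = +0.0004615
Flow direction (−∇h) has components (+0.0003846 E, -0.0004615 N).
Azimuth = atan2(E, N) = atan2(+0.0003846, -0.0004615) = 140.2° ≈ 140°.

140°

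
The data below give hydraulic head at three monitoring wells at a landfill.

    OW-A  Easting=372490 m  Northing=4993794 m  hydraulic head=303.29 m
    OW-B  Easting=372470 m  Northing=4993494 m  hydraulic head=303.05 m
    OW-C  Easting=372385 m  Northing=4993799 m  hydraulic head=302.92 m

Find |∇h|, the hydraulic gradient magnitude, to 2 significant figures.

With h = a·x + b·y + c and OW-A as origin, the differences give:
  (-20)·a + (-300)·b = -0.24
  (-105)·a + 5·b = -0.37
Eliminate b (×5 and ×(-300), subtract): -31600·a = -112.200 → a = ∂h/∂x = +0.003551
Back-substitute: b = ∂h/∂y = +0.0005633.
|∇h| = √(0.003551² + 0.0005633²) = 0.003595

0.0036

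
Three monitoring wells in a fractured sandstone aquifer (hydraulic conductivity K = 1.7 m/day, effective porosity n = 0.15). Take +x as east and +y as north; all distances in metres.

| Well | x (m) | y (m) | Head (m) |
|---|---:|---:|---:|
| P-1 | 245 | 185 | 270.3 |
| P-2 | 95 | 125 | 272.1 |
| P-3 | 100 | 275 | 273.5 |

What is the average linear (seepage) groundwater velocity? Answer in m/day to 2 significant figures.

0.21 m/day

Taking P-1 as reference: P-2−P-1 = (-150, -60, +1.8); P-3−P-1 = (-145, 90, +3.2).
Solve a·Δx + b·Δy = Δh: det = (-150)·90 − (-145)·(-60) = -22200.
∂h/∂x = [(+1.8)·90 − (+3.2)·(-60)] / -22200 = -0.01595
∂h/∂y = [(-150)·(+3.2) − (-145)·(+1.8)] / -22200 = +0.009865
|∇h| = √(-0.01595² + 0.009865²) = 0.01875
Seepage velocity v = K·i/n = 1.7 × 0.01875 / 0.15 = 0.2125 m/day.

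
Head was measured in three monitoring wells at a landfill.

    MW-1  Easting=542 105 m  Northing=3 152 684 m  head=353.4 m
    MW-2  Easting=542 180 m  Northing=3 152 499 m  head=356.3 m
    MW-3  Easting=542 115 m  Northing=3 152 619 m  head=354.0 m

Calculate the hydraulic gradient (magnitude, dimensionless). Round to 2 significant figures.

0.026

Three-point gradient (reference MW-1): Δ to MW-2 = (75, -185, +2.9), Δ to MW-3 = (10, -65, +0.6).
∂h/∂x = +0.02562, ∂h/∂y = -0.005289 (det = -3025).
|∇h| = √(0.02562² + -0.005289²) = 0.02616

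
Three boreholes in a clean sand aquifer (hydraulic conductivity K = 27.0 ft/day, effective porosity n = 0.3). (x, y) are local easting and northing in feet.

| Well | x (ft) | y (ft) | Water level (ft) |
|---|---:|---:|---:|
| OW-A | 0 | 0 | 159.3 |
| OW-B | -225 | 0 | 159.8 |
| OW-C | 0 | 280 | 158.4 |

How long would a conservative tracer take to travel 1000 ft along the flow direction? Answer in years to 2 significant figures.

7.8 years

∂h/∂x = (159.8 − 159.3) / (-225 − 0) = -0.002222
∂h/∂y = (158.4 − 159.3) / (280 − 0) = -0.003214
|∇h| = √(-0.002222² + -0.003214²) = 0.003907
Seepage velocity v = K·i/n = 27.0 × 0.003907 / 0.3 = 0.3516 ft/day.
t = 1000 / 0.3516 = 2844 days = 7.79 years.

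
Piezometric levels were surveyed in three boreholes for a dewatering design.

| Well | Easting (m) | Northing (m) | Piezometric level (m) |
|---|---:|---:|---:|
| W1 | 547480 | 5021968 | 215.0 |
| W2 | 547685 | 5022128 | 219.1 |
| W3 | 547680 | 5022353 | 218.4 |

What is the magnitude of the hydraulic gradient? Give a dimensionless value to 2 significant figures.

Differences from W1: to W2 (Δx, Δy, Δh) = (205, 160, +4.1); to W3 = (200, 385, +3.4).
Determinant of the coordinate differences = 205·385 − 200·160 = 46925.
∂h/∂x = [(+4.1)·385 − (+3.4)·160] / 46925 = +0.02205
∂h/∂y = [205·(+3.4) − 200·(+4.1)] / 46925 = -0.002621
|∇h| = √(0.02205² + -0.002621²) = 0.02221

0.022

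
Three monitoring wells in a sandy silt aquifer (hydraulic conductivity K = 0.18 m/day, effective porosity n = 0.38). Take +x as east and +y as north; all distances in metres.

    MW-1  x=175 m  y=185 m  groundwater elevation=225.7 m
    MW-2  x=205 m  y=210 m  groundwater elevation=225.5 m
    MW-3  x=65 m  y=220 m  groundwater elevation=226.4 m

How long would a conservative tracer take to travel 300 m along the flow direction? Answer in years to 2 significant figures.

270 years

Three-point gradient (reference MW-1): Δ to MW-2 = (30, 25, -0.2), Δ to MW-3 = (-110, 35, +0.7).
∂h/∂x = -0.006447, ∂h/∂y = -0.0002632 (det = 3800).
|∇h| = √(-0.006447² + -0.0002632²) = 0.006452
Seepage velocity v = K·i/n = 0.18 × 0.006452 / 0.38 = 0.003056 m/day.
t = 300 / 0.003056 = 9.817e+04 days = 269 years.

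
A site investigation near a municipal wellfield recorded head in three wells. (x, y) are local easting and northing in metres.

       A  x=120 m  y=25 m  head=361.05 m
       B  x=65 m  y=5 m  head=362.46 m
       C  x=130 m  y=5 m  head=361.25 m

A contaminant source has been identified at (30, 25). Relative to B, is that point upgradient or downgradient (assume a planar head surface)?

Differences from A: to B (Δx, Δy, Δh) = (-55, -20, +1.41); to C = (10, -20, +0.20).
Solve a·Δx + b·Δy = Δh: det = (-55)·(-20) − 10·(-20) = 1300.
∂h/∂x = [(+1.41)·(-20) − (+0.20)·(-20)] / 1300 = -0.01862
∂h/∂y = [(-55)·(+0.20) − 10·(+1.41)] / 1300 = -0.01931
Head at (30, 25) = 361.05 + (-0.01862)·(-90) + (-0.01931)·(0) = 362.73 m.
That is higher than the 362.46 m at B, so the point is upgradient.

upgradient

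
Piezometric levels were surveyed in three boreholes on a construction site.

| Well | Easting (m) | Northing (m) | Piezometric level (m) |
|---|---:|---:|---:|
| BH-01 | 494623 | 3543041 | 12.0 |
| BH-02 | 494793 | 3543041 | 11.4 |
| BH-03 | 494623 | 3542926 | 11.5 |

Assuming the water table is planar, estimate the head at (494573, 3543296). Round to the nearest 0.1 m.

∂h/∂x = (11.4 − 12.0) / (494793 − 494623) = -0.003529
∂h/∂y = (11.5 − 12.0) / (3542926 − 3543041) = +0.004348
h(494573, 3543296) = 12.0 + (-0.003529)·(-50) + (+0.004348)·(255) = 12.0 +0.176 +1.109 = 13.285 m.

13.3 m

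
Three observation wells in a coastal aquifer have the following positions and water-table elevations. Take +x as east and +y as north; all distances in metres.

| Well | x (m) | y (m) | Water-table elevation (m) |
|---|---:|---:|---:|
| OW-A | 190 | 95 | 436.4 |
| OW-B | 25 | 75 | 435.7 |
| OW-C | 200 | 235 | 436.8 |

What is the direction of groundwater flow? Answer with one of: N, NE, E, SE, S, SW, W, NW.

SW

Differences from OW-A: to OW-B (Δx, Δy, Δh) = (-165, -20, -0.7); to OW-C = (10, 140, +0.4).
Solve a·Δx + b·Δy = Δh: det = (-165)·140 − 10·(-20) = -22900.
∂h/∂x = [(-0.7)·140 − (+0.4)·(-20)] / -22900 = +0.003930
∂h/∂y = [(-165)·(+0.4) − 10·(-0.7)] / -22900 = +0.002576
Flow = −∇h = (-0.003930 east, -0.002576 north), which points southwest.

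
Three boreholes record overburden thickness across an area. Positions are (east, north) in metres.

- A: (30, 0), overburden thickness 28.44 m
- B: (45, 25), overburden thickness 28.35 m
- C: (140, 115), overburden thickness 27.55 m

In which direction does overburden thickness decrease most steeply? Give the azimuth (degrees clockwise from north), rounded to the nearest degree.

106°

Differences from A: to B (Δx, Δy, Δh) = (15, 25, -0.09); to C = (110, 115, -0.89).
Determinant of the coordinate differences = 15·115 − 110·25 = -1025.
∂d/∂x = [(-0.09)·115 − (-0.89)·25] / -1025 = -0.01161
∂d/∂y = [15·(-0.89) − 110·(-0.09)] / -1025 = +0.003366
Steepest decrease is along −∇f: components (+0.01161 E, -0.003366 N).
Azimuth = atan2(+0.01161, -0.003366) = 106.2° ≈ 106°.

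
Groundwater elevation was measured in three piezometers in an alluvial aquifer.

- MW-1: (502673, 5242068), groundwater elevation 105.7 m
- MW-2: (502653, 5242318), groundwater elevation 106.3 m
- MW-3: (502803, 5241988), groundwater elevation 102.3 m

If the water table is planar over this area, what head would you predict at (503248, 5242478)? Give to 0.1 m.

90.9 m

Taking MW-1 as reference: MW-2−MW-1 = (-20, 250, +0.6); MW-3−MW-1 = (130, -80, -3.4).
Determinant of the coordinate differences = (-20)·(-80) − 130·250 = -30900.
∂h/∂x = [(+0.6)·(-80) − (-3.4)·250] / -30900 = -0.02595
∂h/∂y = [(-20)·(-3.4) − 130·(+0.6)] / -30900 = +0.0003236
h(503248, 5242478) = 105.7 + (-0.02595)·(575) + (+0.0003236)·(410) = 105.7 -14.924 +0.133 = 90.909 m.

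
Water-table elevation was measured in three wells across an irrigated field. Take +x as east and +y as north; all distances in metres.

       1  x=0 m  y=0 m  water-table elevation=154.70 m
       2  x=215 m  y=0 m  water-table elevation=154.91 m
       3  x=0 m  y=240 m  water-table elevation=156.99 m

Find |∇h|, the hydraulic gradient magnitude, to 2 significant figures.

∂h/∂x = (154.91 − 154.70) / (215 − 0) = +0.0009767
∂h/∂y = (156.99 − 154.70) / (240 − 0) = +0.009542
|∇h| = √(0.0009767² + 0.009542²) = 0.009592

0.0096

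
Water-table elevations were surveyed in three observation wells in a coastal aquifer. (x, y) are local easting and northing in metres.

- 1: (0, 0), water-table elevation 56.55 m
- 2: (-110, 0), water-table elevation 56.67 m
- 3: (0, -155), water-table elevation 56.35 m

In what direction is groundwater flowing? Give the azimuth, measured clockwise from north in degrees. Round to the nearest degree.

140°

∂h/∂x = (56.67 − 56.55) / (-110 − 0) = -0.001091
∂h/∂y = (56.35 − 56.55) / (-155 − 0) = +0.001290
Flow direction (−∇h) has components (+0.001091 E, -0.001290 N).
Azimuth = atan2(E, N) = atan2(+0.001091, -0.001290) = 139.8° ≈ 140°.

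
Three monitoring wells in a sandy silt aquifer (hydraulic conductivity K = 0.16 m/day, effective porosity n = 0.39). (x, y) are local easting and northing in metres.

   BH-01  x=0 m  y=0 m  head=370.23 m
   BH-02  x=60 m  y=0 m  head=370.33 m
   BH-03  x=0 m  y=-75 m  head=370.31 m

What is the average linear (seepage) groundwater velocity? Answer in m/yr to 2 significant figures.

0.30 m/yr

∂h/∂x = (370.33 − 370.23) / (60 − 0) = +0.001667
∂h/∂y = (370.31 − 370.23) / (-75 − 0) = -0.001067
|∇h| = √(0.001667² + -0.001067²) = 0.001979
Seepage velocity v = K·i/n = 0.16 × 0.001979 / 0.39 = 0.0008119 m/day = 0.2965 m/yr.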